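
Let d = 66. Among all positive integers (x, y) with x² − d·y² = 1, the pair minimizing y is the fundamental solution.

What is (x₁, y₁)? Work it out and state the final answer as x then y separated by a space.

65 8

√66 = [8; 8,16, …], period ℓ=2 (even) → k=1
k=0  a_k=8  p_k/q_k = 8/1
k=1  a_k=8  p_k/q_k = 65/8
fundamental: x₁=65, y₁=8  (since 4225 − 66·64 = 1)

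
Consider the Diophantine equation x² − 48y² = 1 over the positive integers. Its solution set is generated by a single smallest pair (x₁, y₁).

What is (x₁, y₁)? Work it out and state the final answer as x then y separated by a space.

7 1

[6; 1,12] for √48; ℓ=2 ⇒ convergent index 1
step 0: (6, 1)  from 6·(1,0) + (0,1)
step 1: (7, 1)  from 1·(6,1) + (1,0)
fundamental: x₁=7, y₁=1  (since 49 − 48·1 = 1)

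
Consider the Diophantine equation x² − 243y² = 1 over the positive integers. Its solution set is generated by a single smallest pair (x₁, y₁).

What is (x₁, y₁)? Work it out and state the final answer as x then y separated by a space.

[15; 1,1,2,3,15,3,2,1,1,30] for √243; ℓ=10 ⇒ convergent index 9
k=0  a_k=15  p_k/q_k = 15/1
…
k=2  a_k=1  p_k/q_k = 31/2
…
k=8  a_k=1  p_k/q_k = 41325/2651
k=9  a_k=1  p_k/q_k = 70226/4505
(x₁, y₁) = (70226, 4505);  70226² − 243·4505² = 1 ✓

70226 4505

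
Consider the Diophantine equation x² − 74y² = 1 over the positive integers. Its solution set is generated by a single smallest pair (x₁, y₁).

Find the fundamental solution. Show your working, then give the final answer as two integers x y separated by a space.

3699 430

√74 → a₀=8, period (1,1,1,1,16); ℓ=5 odd so k=9
step 0: (8, 1)  from 8·(1,0) + (0,1)
…
step 2: (17, 2)  from 1·(9,1) + (8,1)
step 3: (26, 3)  from 1·(17,2) + (9,1)
…
step 5: (714, 83)  from 16·(43,5) + (26,3)
…
step 7: (1471, 171)  from 1·(757,88) + (714,83)
step 8: (2228, 259)  from 1·(1471,171) + (757,88)
step 9: (3699, 430)  from 1·(2228,259) + (1471,171)
(x₁, y₁) = (3699, 430);  3699² − 74·430² = 1 ✓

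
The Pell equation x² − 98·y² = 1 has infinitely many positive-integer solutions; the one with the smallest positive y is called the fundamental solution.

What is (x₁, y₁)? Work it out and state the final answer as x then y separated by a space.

[9; 1,8,1,18] for √98; ℓ=4 ⇒ convergent index 3
i=0: a=9 ⇒ p=9, q=1
i=1: a=1 ⇒ p=10, q=1
i=2: a=8 ⇒ p=89, q=9
i=3: a=1 ⇒ p=99, q=10
(x₁, y₁) = (99, 10);  99² − 98·10² = 1 ✓

99 10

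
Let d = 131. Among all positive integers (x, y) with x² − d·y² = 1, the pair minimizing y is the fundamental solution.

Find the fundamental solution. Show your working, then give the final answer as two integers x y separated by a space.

√131 = [11; 2,4,11,4,2,22, …], period ℓ=6 (even) → k=5
a_0=11:  p_0=11·1+0=11,  q_0=11·0+1=1
a_1=2:  p_1=2·11+1=23,  q_1=2·1+0=2
…
a_4=4:  p_4=4·1156+103=4727,  q_4=4·101+9=413
a_5=2:  p_5=2·4727+1156=10610,  q_5=2·413+101=927
fundamental: x₁=10610, y₁=927  (since 112572100 − 131·859329 = 1)

10610 927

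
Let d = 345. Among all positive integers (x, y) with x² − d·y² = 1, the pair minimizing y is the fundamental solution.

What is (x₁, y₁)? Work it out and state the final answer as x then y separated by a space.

√345 → a₀=18, period (1,1,2,1,6,1,2,1,1,36); ℓ=10 even so k=9
a_0=18:  p_0=18·1+0=18,  q_0=18·0+1=1
a_1=1:  p_1=1·18+1=19,  q_1=1·1+0=1
a_2=1:  p_2=1·19+18=37,  q_2=1·1+1=2
a_3=2:  p_3=2·37+19=93,  q_3=2·2+1=5
a_4=1:  p_4=1·93+37=130,  q_4=1·5+2=7
…
a_7=2:  p_7=2·1003+873=2879,  q_7=2·54+47=155
a_8=1:  p_8=1·2879+1003=3882,  q_8=1·155+54=209
a_9=1:  p_9=1·3882+2879=6761,  q_9=1·209+155=364
fundamental: x₁=6761, y₁=364  (since 45711121 − 345·132496 = 1)

6761 364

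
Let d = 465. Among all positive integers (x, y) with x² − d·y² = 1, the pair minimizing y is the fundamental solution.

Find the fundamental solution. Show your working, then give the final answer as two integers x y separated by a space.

15871 736

d=465: √d = [21; 1,1,3,2,2,2,3,1,1,42] (ℓ=10, even), read p_9/q_9
i=0: a=21 ⇒ p=21, q=1
i=1: a=1 ⇒ p=22, q=1
…
i=4: a=2 ⇒ p=345, q=16
i=5: a=2 ⇒ p=841, q=39
…
i=7: a=3 ⇒ p=6922, q=321
i=8: a=1 ⇒ p=8949, q=415
i=9: a=1 ⇒ p=15871, q=736
fundamental: x₁=15871, y₁=736  (since 251888641 − 465·541696 = 1)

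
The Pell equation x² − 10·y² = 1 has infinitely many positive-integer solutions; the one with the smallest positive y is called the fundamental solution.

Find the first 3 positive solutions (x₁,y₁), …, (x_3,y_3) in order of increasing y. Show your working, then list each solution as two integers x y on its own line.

√10 → a₀=3, period (6); ℓ=1 odd so k=1
a_0=3:  p_0=3·1+0=3,  q_0=3·0+1=1
a_1=6:  p_1=6·3+1=19,  q_1=6·1+0=6
(x₁, y₁) = (19, 6);  19² − 10·6² = 1 ✓
n=2: (19,6)∘(19,6) = (19·19+10·6·6, 19·6+6·19) = (721,228)
n=3: (721,228)∘(19,6) = (19·721+10·6·228, 19·228+6·721) = (27379,8658)

19 6
721 228
27379 8658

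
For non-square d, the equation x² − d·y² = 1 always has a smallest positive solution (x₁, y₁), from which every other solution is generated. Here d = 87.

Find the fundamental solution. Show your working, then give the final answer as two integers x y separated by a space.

28 3

d=87: √d = [9; 3,18] (ℓ=2, even), read p_1/q_1
i=0: a=9 ⇒ p=9, q=1
i=1: a=3 ⇒ p=28, q=3
fundamental: x₁=28, y₁=3  (since 784 − 87·9 = 1)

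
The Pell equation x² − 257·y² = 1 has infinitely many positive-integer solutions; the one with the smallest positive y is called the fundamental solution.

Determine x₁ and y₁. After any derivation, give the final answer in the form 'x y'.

d=257: √d = [16; 32] (ℓ=1, odd), read p_1/q_1
i=0: a=16 ⇒ p=16, q=1
i=1: a=32 ⇒ p=513, q=32
(x₁, y₁) = (513, 32);  513² − 257·32² = 1 ✓

513 32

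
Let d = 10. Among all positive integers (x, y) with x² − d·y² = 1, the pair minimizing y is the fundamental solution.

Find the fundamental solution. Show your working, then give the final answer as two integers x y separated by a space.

[3; 6] for √10; ℓ=1 ⇒ convergent index 1
step 0: (3, 1)  from 3·(1,0) + (0,1)
step 1: (19, 6)  from 6·(3,1) + (1,0)
(x₁, y₁) = (19, 6);  19² − 10·6² = 1 ✓

19 6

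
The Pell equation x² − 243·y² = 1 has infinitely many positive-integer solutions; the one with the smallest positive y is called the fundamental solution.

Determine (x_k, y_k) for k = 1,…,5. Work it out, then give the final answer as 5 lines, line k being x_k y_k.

70226 4505
9863382151 632736260
1385331749802026 88869073185015
194572614913330773601 12481839066348990520
27328112908421802064005626 1753099260457979343330025

√243 → a₀=15, period (1,1,2,3,15,3,2,1,1,30); ℓ=10 even so k=9
a_0=15:  p_0=15·1+0=15,  q_0=15·0+1=1
…
a_2=1:  p_2=1·16+15=31,  q_2=1·1+1=2
…
a_7=2:  p_7=2·12424+4053=28901,  q_7=2·797+260=1854
a_8=1:  p_8=1·28901+12424=41325,  q_8=1·1854+797=2651
a_9=1:  p_9=1·41325+28901=70226,  q_9=1·2651+1854=4505
fundamental: x₁=70226, y₁=4505  (since 4931691076 − 243·20295025 = 1)
(x_2, y_2) = (70226·70226 + 243·4505·4505, 70226·4505 + 4505·70226) = (9863382151, 632736260)
(x_3, y_3) = (70226·9863382151 + 243·4505·632736260, 70226·632736260 + 4505·9863382151) = (1385331749802026, 88869073185015)
(x_4, y_4) = (70226·1385331749802026 + 243·4505·88869073185015, 70226·88869073185015 + 4505·1385331749802026) = (194572614913330773601, 12481839066348990520)
(x_5, y_5) = (70226·194572614913330773601 + 243·4505·12481839066348990520, 70226·12481839066348990520 + 4505·194572614913330773601) = (27328112908421802064005626, 1753099260457979343330025)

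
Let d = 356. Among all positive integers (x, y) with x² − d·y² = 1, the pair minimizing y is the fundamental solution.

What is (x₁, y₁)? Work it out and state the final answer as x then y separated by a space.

√356 → a₀=18, period (1,6,1,1,2,…,6,1,36); ℓ=14 even so k=13
i=0: a=18 ⇒ p=18, q=1
i=1: a=1 ⇒ p=19, q=1
i=2: a=6 ⇒ p=132, q=7
i=3: a=1 ⇒ p=151, q=8
i=4: a=1 ⇒ p=283, q=15
i=5: a=2 ⇒ p=717, q=38
…
i=7: a=8 ⇒ p=8717, q=462
i=8: a=1 ⇒ p=9717, q=515
…
i=10: a=1 ⇒ p=37868, q=2007
…
i=12: a=6 ⇒ p=433982, q=23001
i=13: a=1 ⇒ p=500001, q=26500
(x₁, y₁) = (500001, 26500);  500001² − 356·26500² = 1 ✓

500001 26500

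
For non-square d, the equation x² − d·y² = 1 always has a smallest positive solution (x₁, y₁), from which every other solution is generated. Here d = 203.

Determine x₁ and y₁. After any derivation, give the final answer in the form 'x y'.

57 4

√203 = [14; 4,28, …], period ℓ=2 (even) → k=1
a_0=14:  p_0=14·1+0=14,  q_0=14·0+1=1
a_1=4:  p_1=4·14+1=57,  q_1=4·1+0=4
fundamental: x₁=57, y₁=4  (since 3249 − 203·16 = 1)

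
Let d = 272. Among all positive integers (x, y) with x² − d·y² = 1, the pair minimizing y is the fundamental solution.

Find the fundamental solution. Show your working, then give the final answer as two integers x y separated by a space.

33 2

√272 = [16; 2,32, …], period ℓ=2 (even) → k=1
i=0: a=16 ⇒ p=16, q=1
i=1: a=2 ⇒ p=33, q=2
(x₁, y₁) = (33, 2);  33² − 272·2² = 1 ✓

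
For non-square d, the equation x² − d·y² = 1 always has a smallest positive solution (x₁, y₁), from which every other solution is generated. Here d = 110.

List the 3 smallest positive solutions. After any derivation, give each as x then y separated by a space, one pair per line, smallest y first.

21 2
881 84
36981 3526

d=110: √d = [10; 2,20] (ℓ=2, even), read p_1/q_1
a_0=10:  p_0=10·1+0=10,  q_0=10·0+1=1
a_1=2:  p_1=2·10+1=21,  q_1=2·1+0=2
→ (21, 2).  Check: 21²=441, 110·2²=440, difference 1.
(x_2, y_2) = (21·21 + 110·2·2, 21·2 + 2·21) = (881, 84)
(x_3, y_3) = (21·881 + 110·2·84, 21·84 + 2·881) = (36981, 3526)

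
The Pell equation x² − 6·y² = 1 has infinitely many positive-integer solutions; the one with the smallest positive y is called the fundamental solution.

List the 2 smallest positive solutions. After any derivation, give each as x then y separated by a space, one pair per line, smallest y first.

5 2
49 20

√6 = [2; 2,4, …], period ℓ=2 (even) → k=1
a_0=2:  p_0=2·1+0=2,  q_0=2·0+1=1
a_1=2:  p_1=2·2+1=5,  q_1=2·1+0=2
(x₁, y₁) = (5, 2);  5² − 6·2² = 1 ✓
(5+2√6)^2 = 49 + 20√6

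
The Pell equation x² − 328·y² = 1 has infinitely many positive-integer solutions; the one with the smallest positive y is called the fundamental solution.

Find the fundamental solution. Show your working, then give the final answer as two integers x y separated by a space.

163 9

[18; 9,36] for √328; ℓ=2 ⇒ convergent index 1
i=0: a=18 ⇒ p=18, q=1
i=1: a=9 ⇒ p=163, q=9
fundamental: x₁=163, y₁=9  (since 26569 − 328·81 = 1)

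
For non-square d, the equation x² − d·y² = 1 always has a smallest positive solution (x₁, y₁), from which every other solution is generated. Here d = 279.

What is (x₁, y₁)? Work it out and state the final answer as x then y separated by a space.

1520 91

√279 = [16; 1,2,2,1,2,2,1,32, …], period ℓ=8 (even) → k=7
step 0: (16, 1)  from 16·(1,0) + (0,1)
…
step 6: (1069, 64)  from 2·(451,27) + (167,10)
step 7: (1520, 91)  from 1·(1069,64) + (451,27)
(x₁, y₁) = (1520, 91);  1520² − 279·91² = 1 ✓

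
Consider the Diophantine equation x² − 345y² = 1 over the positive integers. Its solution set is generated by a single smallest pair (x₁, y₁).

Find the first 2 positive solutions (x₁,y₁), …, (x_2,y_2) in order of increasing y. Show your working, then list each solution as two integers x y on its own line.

d=345: √d = [18; 1,1,2,1,6,1,2,1,1,36] (ℓ=10, even), read p_9/q_9
k=0  a_k=18  p_k/q_k = 18/1
…
k=6  a_k=1  p_k/q_k = 1003/54
k=7  a_k=2  p_k/q_k = 2879/155
k=8  a_k=1  p_k/q_k = 3882/209
k=9  a_k=1  p_k/q_k = 6761/364
fundamental: x₁=6761, y₁=364  (since 45711121 − 345·132496 = 1)
(x_2, y_2) = (6761·6761 + 345·364·364, 6761·364 + 364·6761) = (91422241, 4922008)

6761 364
91422241 4922008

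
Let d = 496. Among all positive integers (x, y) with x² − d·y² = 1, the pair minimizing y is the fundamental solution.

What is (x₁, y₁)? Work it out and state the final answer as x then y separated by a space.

[22; 3,1,2,4,1,…,1,3,44] for √496; ℓ=16 ⇒ convergent index 15
k=0  a_k=22  p_k/q_k = 22/1
k=1  a_k=3  p_k/q_k = 67/3
k=2  a_k=1  p_k/q_k = 89/4
k=3  a_k=2  p_k/q_k = 245/11
…
k=6  a_k=1  p_k/q_k = 2383/107
…
k=8  a_k=2  p_k/q_k = 14543/653
…
k=11  a_k=1  p_k/q_k = 84875/3811
…
k=14  a_k=1  p_k/q_k = 1252502/56239
k=15  a_k=3  p_k/q_k = 4620799/207480
(x₁, y₁) = (4620799, 207480);  4620799² − 496·207480² = 1 ✓

4620799 207480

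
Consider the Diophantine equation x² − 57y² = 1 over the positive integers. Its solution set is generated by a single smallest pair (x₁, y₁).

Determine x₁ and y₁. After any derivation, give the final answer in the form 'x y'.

151 20

d=57: √d = [7; 1,1,4,1,1,14] (ℓ=6, even), read p_5/q_5
step 0: (7, 1)  from 7·(1,0) + (0,1)
…
step 2: (15, 2)  from 1·(8,1) + (7,1)
…
step 4: (83, 11)  from 1·(68,9) + (15,2)
step 5: (151, 20)  from 1·(83,11) + (68,9)
fundamental: x₁=151, y₁=20  (since 22801 − 57·400 = 1)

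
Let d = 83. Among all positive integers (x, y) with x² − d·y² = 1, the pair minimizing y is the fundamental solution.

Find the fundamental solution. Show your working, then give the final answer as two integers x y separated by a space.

82 9

d=83: √d = [9; 9,18] (ℓ=2, even), read p_1/q_1
a_0=9:  p_0=9·1+0=9,  q_0=9·0+1=1
a_1=9:  p_1=9·9+1=82,  q_1=9·1+0=9
(x₁, y₁) = (82, 9);  82² − 83·9² = 1 ✓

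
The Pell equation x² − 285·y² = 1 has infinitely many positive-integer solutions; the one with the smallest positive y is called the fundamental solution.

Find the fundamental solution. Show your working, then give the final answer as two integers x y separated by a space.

[16; 1,7,2,7,1,32] for √285; ℓ=6 ⇒ convergent index 5
a_0=16:  p_0=16·1+0=16,  q_0=16·0+1=1
a_1=1:  p_1=1·16+1=17,  q_1=1·1+0=1
…
a_4=7:  p_4=7·287+135=2144,  q_4=7·17+8=127
a_5=1:  p_5=1·2144+287=2431,  q_5=1·127+17=144
(x₁, y₁) = (2431, 144);  2431² − 285·144² = 1 ✓

2431 144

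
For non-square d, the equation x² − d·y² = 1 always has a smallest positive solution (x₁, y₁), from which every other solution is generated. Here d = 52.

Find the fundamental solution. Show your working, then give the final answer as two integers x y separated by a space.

649 90

√52 → a₀=7, period (4,1,2,1,4,14); ℓ=6 even so k=5
i=0: a=7 ⇒ p=7, q=1
…
i=4: a=1 ⇒ p=137, q=19
i=5: a=4 ⇒ p=649, q=90
→ (649, 90).  Check: 649²=421201, 52·90²=421200, difference 1.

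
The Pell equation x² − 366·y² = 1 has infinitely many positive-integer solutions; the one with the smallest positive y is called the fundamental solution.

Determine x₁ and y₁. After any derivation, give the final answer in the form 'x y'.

√366 → a₀=19, period (7,1,1,1,2,12,2,1,1,1,7,38); ℓ=12 even so k=11
a_0=19:  p_0=19·1+0=19,  q_0=19·0+1=1
…
a_2=1:  p_2=1·134+19=153,  q_2=1·7+1=8
…
a_5=2:  p_5=2·440+287=1167,  q_5=2·23+15=61
a_6=12:  p_6=12·1167+440=14444,  q_6=12·61+23=755
…
a_10=1:  p_10=1·74554+44499=119053,  q_10=1·3897+2326=6223
a_11=7:  p_11=7·119053+74554=907925,  q_11=7·6223+3897=47458
(x₁, y₁) = (907925, 47458);  907925² − 366·47458² = 1 ✓

907925 47458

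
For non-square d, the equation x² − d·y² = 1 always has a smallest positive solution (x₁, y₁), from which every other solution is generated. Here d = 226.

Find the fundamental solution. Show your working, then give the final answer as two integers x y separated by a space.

√226 = [15; 30, …], period ℓ=1 (odd) → k=1
a_0=15:  p_0=15·1+0=15,  q_0=15·0+1=1
a_1=30:  p_1=30·15+1=451,  q_1=30·1+0=30
(x₁, y₁) = (451, 30);  451² − 226·30² = 1 ✓

451 30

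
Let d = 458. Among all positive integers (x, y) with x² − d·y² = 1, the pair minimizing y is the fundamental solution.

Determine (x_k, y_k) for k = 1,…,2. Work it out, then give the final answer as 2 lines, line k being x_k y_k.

22899 1070
1048728401 49003860

[21; 2,2,42] for √458; ℓ=3 ⇒ convergent index 5
step 0: (21, 1)  from 21·(1,0) + (0,1)
…
step 2: (107, 5)  from 2·(43,2) + (21,1)
…
step 4: (9181, 429)  from 2·(4537,212) + (107,5)
step 5: (22899, 1070)  from 2·(9181,429) + (4537,212)
→ (22899, 1070).  Check: 22899²=524364201, 458·1070²=524364200, difference 1.
k=2:  x_2 = 22899·22899+458·1070·1070 = 1048728401,  y_2 = 22899·1070+1070·22899 = 49003860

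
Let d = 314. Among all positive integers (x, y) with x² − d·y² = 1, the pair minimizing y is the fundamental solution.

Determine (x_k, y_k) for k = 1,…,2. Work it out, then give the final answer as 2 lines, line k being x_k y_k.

392499 22150
308110930001 17387705700

[17; 1,2,1,1,2,1,34] for √314; ℓ=7 ⇒ convergent index 13
k=0  a_k=17  p_k/q_k = 17/1
…
k=3  a_k=1  p_k/q_k = 71/4
…
k=6  a_k=1  p_k/q_k = 443/25
…
k=9  a_k=2  p_k/q_k = 47029/2654
k=10  a_k=1  p_k/q_k = 62853/3547
…
k=12  a_k=2  p_k/q_k = 282617/15949
k=13  a_k=1  p_k/q_k = 392499/22150
→ (392499, 22150).  Check: 392499²=154055465001, 314·22150²=154055465000, difference 1.
k=2:  x_2 = 392499·392499+314·22150·22150 = 308110930001,  y_2 = 392499·22150+22150·392499 = 17387705700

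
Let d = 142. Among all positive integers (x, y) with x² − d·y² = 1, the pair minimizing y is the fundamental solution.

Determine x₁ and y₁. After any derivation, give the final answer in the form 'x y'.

143 12

d=142: √d = [11; 1,10,1,22] (ℓ=4, even), read p_3/q_3
i=0: a=11 ⇒ p=11, q=1
…
i=2: a=10 ⇒ p=131, q=11
i=3: a=1 ⇒ p=143, q=12
fundamental: x₁=143, y₁=12  (since 20449 − 142·144 = 1)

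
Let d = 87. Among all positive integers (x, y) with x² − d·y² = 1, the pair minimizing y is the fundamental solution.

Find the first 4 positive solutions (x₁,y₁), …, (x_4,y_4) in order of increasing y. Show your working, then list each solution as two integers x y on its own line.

√87 → a₀=9, period (3,18); ℓ=2 even so k=1
a_0=9:  p_0=9·1+0=9,  q_0=9·0+1=1
a_1=3:  p_1=3·9+1=28,  q_1=3·1+0=3
→ (28, 3).  Check: 28²=784, 87·3²=783, difference 1.
(28+3√87)^2 = 1567 + 168√87
(28+3√87)^3 = 87724 + 9405√87
(28+3√87)^4 = 4910977 + 526512√87

28 3
1567 168
87724 9405
4910977 526512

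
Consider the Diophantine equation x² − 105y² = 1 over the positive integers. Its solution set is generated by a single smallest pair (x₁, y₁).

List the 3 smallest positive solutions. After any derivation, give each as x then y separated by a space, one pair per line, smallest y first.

√105 = [10; 4,20, …], period ℓ=2 (even) → k=1
step 0: (10, 1)  from 10·(1,0) + (0,1)
step 1: (41, 4)  from 4·(10,1) + (1,0)
→ (41, 4).  Check: 41²=1681, 105·4²=1680, difference 1.
(41+4√105)^2 = 3361 + 328√105
(41+4√105)^3 = 275561 + 26892√105

41 4
3361 328
275561 26892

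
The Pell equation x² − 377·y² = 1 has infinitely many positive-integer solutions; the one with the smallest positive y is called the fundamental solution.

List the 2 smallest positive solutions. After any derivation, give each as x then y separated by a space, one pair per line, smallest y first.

[19; 2,2,2,38] for √377; ℓ=4 ⇒ convergent index 3
k=0  a_k=19  p_k/q_k = 19/1
k=1  a_k=2  p_k/q_k = 39/2
k=2  a_k=2  p_k/q_k = 97/5
k=3  a_k=2  p_k/q_k = 233/12
→ (233, 12).  Check: 233²=54289, 377·12²=54288, difference 1.
(x_2, y_2) = (233·233 + 377·12·12, 233·12 + 12·233) = (108577, 5592)

233 12
108577 5592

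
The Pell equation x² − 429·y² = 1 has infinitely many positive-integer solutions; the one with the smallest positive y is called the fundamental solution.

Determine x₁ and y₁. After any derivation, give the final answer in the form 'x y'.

1524095 73584

√429 = [20; 1,2,2,9,1,12,1,9,2,2,1,40, …], period ℓ=12 (even) → k=11
i=0: a=20 ⇒ p=20, q=1
…
i=3: a=2 ⇒ p=145, q=7
i=4: a=9 ⇒ p=1367, q=66
i=5: a=1 ⇒ p=1512, q=73
…
i=7: a=1 ⇒ p=21023, q=1015
…
i=9: a=2 ⇒ p=438459, q=21169
i=10: a=2 ⇒ p=1085636, q=52415
i=11: a=1 ⇒ p=1524095, q=73584
(x₁, y₁) = (1524095, 73584);  1524095² − 429·73584² = 1 ✓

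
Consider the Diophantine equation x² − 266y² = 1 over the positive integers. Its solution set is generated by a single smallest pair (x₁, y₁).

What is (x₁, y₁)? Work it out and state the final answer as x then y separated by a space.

√266 → a₀=16, period (3,4,3,32); ℓ=4 even so k=3
a_0=16:  p_0=16·1+0=16,  q_0=16·0+1=1
a_1=3:  p_1=3·16+1=49,  q_1=3·1+0=3
a_2=4:  p_2=4·49+16=212,  q_2=4·3+1=13
a_3=3:  p_3=3·212+49=685,  q_3=3·13+3=42
→ (685, 42).  Check: 685²=469225, 266·42²=469224, difference 1.

685 42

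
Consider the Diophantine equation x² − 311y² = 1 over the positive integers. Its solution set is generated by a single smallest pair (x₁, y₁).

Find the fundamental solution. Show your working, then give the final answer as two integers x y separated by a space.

√311 = [17; 1,1,1,2,1,…,1,1,34, …], period ℓ=16 (even) → k=15
i=0: a=17 ⇒ p=17, q=1
…
i=2: a=1 ⇒ p=35, q=2
…
i=4: a=2 ⇒ p=141, q=8
i=5: a=1 ⇒ p=194, q=11
i=6: a=6 ⇒ p=1305, q=74
i=7: a=3 ⇒ p=4109, q=233
…
i=10: a=6 ⇒ p=1376656, q=78063
…
i=12: a=2 ⇒ p=4565134, q=258865
i=13: a=1 ⇒ p=6159373, q=349266
i=14: a=1 ⇒ p=10724507, q=608131
i=15: a=1 ⇒ p=16883880, q=957397
(x₁, y₁) = (16883880, 957397);  16883880² − 311·957397² = 1 ✓

16883880 957397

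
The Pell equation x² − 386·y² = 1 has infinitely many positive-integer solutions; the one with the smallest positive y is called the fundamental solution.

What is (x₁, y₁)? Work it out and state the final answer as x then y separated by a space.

d=386: √d = [19; 1,1,1,4,1,18,1,4,1,1,1,38] (ℓ=12, even), read p_11/q_11
k=0  a_k=19  p_k/q_k = 19/1
k=1  a_k=1  p_k/q_k = 20/1
…
k=4  a_k=4  p_k/q_k = 275/14
k=5  a_k=1  p_k/q_k = 334/17
k=6  a_k=18  p_k/q_k = 6287/320
k=7  a_k=1  p_k/q_k = 6621/337
k=8  a_k=4  p_k/q_k = 32771/1668
k=9  a_k=1  p_k/q_k = 39392/2005
k=10  a_k=1  p_k/q_k = 72163/3673
k=11  a_k=1  p_k/q_k = 111555/5678
fundamental: x₁=111555, y₁=5678  (since 12444518025 − 386·32239684 = 1)

111555 5678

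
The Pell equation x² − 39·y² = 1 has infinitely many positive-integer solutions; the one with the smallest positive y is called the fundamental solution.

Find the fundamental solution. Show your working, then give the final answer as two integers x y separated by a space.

25 4

√39 = [6; 4,12, …], period ℓ=2 (even) → k=1
k=0  a_k=6  p_k/q_k = 6/1
k=1  a_k=4  p_k/q_k = 25/4
(x₁, y₁) = (25, 4);  25² − 39·4² = 1 ✓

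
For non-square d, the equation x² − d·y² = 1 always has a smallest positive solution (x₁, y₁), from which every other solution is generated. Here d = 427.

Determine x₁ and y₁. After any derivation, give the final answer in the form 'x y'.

62 3

√427 = [20; 1,1,1,40, …], period ℓ=4 (even) → k=3
step 0: (20, 1)  from 20·(1,0) + (0,1)
…
step 2: (41, 2)  from 1·(21,1) + (20,1)
step 3: (62, 3)  from 1·(41,2) + (21,1)
fundamental: x₁=62, y₁=3  (since 3844 − 427·9 = 1)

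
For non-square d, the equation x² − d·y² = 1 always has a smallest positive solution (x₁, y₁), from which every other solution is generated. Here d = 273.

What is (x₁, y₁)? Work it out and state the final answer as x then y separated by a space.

727 44

[16; 1,1,10,1,1,32] for √273; ℓ=6 ⇒ convergent index 5
k=0  a_k=16  p_k/q_k = 16/1
k=1  a_k=1  p_k/q_k = 17/1
…
k=3  a_k=10  p_k/q_k = 347/21
k=4  a_k=1  p_k/q_k = 380/23
k=5  a_k=1  p_k/q_k = 727/44
(x₁, y₁) = (727, 44);  727² − 273·44² = 1 ✓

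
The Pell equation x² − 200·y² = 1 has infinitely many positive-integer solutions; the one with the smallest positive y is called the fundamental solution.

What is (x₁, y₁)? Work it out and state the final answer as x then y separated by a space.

d=200: √d = [14; 7,28] (ℓ=2, even), read p_1/q_1
k=0  a_k=14  p_k/q_k = 14/1
k=1  a_k=7  p_k/q_k = 99/7
→ (99, 7).  Check: 99²=9801, 200·7²=9800, difference 1.

99 7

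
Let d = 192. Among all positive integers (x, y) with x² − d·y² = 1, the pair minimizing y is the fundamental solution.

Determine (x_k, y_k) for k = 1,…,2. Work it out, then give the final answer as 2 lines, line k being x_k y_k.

97 7
18817 1358

d=192: √d = [13; 1,5,1,26] (ℓ=4, even), read p_3/q_3
step 0: (13, 1)  from 13·(1,0) + (0,1)
…
step 2: (83, 6)  from 5·(14,1) + (13,1)
step 3: (97, 7)  from 1·(83,6) + (14,1)
→ (97, 7).  Check: 97²=9409, 192·7²=9408, difference 1.
n=2: (97,7)∘(97,7) = (97·97+192·7·7, 97·7+7·97) = (18817,1358)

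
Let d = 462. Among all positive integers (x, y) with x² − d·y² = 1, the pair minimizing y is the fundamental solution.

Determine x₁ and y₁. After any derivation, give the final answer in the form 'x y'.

√462 = [21; 2,42, …], period ℓ=2 (even) → k=1
i=0: a=21 ⇒ p=21, q=1
i=1: a=2 ⇒ p=43, q=2
fundamental: x₁=43, y₁=2  (since 1849 − 462·4 = 1)

43 2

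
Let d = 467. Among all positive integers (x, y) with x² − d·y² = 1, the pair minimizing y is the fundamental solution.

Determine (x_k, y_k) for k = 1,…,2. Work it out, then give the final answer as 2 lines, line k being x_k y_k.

√467 = [21; 1,1,1,1,3,…,1,1,42, …], period ℓ=14 (even) → k=13
a_0=21:  p_0=21·1+0=21,  q_0=21·0+1=1
a_1=1:  p_1=1·21+1=22,  q_1=1·1+0=1
a_2=1:  p_2=1·22+21=43,  q_2=1·1+1=2
…
a_4=1:  p_4=1·65+43=108,  q_4=1·3+2=5
…
a_6=3:  p_6=3·389+108=1275,  q_6=3·18+5=59
a_7=21:  p_7=21·1275+389=27164,  q_7=21·59+18=1257
a_8=3:  p_8=3·27164+1275=82767,  q_8=3·1257+59=3830
a_9=3:  p_9=3·82767+27164=275465,  q_9=3·3830+1257=12747
a_10=1:  p_10=1·275465+82767=358232,  q_10=1·12747+3830=16577
…
a_12=1:  p_12=1·633697+358232=991929,  q_12=1·29324+16577=45901
a_13=1:  p_13=1·991929+633697=1625626,  q_13=1·45901+29324=75225
→ (1625626, 75225).  Check: 1625626²=2642659891876, 467·75225²=2642659891875, difference 1.
(1625626+75225√467)^2 = 5285319783751 + 244575431700√467

1625626 75225
5285319783751 244575431700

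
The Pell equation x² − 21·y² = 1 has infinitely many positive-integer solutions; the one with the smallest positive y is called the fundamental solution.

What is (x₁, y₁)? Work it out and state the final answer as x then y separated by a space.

d=21: √d = [4; 1,1,2,1,1,8] (ℓ=6, even), read p_5/q_5
i=0: a=4 ⇒ p=4, q=1
i=1: a=1 ⇒ p=5, q=1
i=2: a=1 ⇒ p=9, q=2
…
i=4: a=1 ⇒ p=32, q=7
i=5: a=1 ⇒ p=55, q=12
→ (55, 12).  Check: 55²=3025, 21·12²=3024, difference 1.

55 12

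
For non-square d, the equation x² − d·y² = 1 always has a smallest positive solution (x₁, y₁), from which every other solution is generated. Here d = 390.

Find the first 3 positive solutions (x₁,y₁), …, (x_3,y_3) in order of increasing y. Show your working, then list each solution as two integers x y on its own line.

79 4
12481 632
1971919 99852

√390 = [19; 1,2,1,38, …], period ℓ=4 (even) → k=3
a_0=19:  p_0=19·1+0=19,  q_0=19·0+1=1
…
a_2=2:  p_2=2·20+19=59,  q_2=2·1+1=3
a_3=1:  p_3=1·59+20=79,  q_3=1·3+1=4
→ (79, 4).  Check: 79²=6241, 390·4²=6240, difference 1.
(79+4√390)^2 = 12481 + 632√390
(79+4√390)^3 = 1971919 + 99852√390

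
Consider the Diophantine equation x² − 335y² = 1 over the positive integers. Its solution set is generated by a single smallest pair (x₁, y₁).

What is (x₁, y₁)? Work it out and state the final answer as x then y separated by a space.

604 33

√335 → a₀=18, period (3,3,3,36); ℓ=4 even so k=3
i=0: a=18 ⇒ p=18, q=1
…
i=2: a=3 ⇒ p=183, q=10
i=3: a=3 ⇒ p=604, q=33
(x₁, y₁) = (604, 33);  604² − 335·33² = 1 ✓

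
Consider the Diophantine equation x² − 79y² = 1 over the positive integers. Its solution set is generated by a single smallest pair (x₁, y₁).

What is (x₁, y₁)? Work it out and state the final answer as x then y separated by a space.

√79 → a₀=8, period (1,7,1,16); ℓ=4 even so k=3
i=0: a=8 ⇒ p=8, q=1
…
i=2: a=7 ⇒ p=71, q=8
i=3: a=1 ⇒ p=80, q=9
(x₁, y₁) = (80, 9);  80² − 79·9² = 1 ✓

80 9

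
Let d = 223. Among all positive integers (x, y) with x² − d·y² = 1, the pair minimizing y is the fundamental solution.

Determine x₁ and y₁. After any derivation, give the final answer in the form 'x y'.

d=223: √d = [14; 1,13,1,28] (ℓ=4, even), read p_3/q_3
k=0  a_k=14  p_k/q_k = 14/1
k=1  a_k=1  p_k/q_k = 15/1
k=2  a_k=13  p_k/q_k = 209/14
k=3  a_k=1  p_k/q_k = 224/15
→ (224, 15).  Check: 224²=50176, 223·15²=50175, difference 1.

224 15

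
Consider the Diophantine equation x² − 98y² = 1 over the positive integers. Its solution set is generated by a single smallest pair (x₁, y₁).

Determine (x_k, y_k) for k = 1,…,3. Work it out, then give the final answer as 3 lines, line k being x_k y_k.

99 10
19601 1980
3880899 392030

[9; 1,8,1,18] for √98; ℓ=4 ⇒ convergent index 3
i=0: a=9 ⇒ p=9, q=1
i=1: a=1 ⇒ p=10, q=1
i=2: a=8 ⇒ p=89, q=9
i=3: a=1 ⇒ p=99, q=10
(x₁, y₁) = (99, 10);  99² − 98·10² = 1 ✓
k=2:  x_2 = 99·99+98·10·10 = 19601,  y_2 = 99·10+10·99 = 1980
k=3:  x_3 = 99·19601+98·10·1980 = 3880899,  y_3 = 99·1980+10·19601 = 392030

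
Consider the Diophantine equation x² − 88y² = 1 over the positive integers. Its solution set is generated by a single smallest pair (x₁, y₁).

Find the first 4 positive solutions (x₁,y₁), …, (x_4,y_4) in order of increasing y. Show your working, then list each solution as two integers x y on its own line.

197 21
77617 8274
30580901 3259935
12048797377 1284406116

d=88: √d = [9; 2,1,1,1,2,18] (ℓ=6, even), read p_5/q_5
step 0: (9, 1)  from 9·(1,0) + (0,1)
…
step 2: (28, 3)  from 1·(19,2) + (9,1)
step 3: (47, 5)  from 1·(28,3) + (19,2)
step 4: (75, 8)  from 1·(47,5) + (28,3)
step 5: (197, 21)  from 2·(75,8) + (47,5)
→ (197, 21).  Check: 197²=38809, 88·21²=38808, difference 1.
(x_2, y_2) = (197·197 + 88·21·21, 197·21 + 21·197) = (77617, 8274)
(x_3, y_3) = (197·77617 + 88·21·8274, 197·8274 + 21·77617) = (30580901, 3259935)
(x_4, y_4) = (197·30580901 + 88·21·3259935, 197·3259935 + 21·30580901) = (12048797377, 1284406116)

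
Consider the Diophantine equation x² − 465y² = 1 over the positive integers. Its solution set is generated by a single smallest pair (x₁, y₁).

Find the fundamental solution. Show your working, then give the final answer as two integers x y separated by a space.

15871 736

[21; 1,1,3,2,2,2,3,1,1,42] for √465; ℓ=10 ⇒ convergent index 9
step 0: (21, 1)  from 21·(1,0) + (0,1)
…
step 2: (43, 2)  from 1·(22,1) + (21,1)
step 3: (151, 7)  from 3·(43,2) + (22,1)
…
step 6: (2027, 94)  from 2·(841,39) + (345,16)
step 7: (6922, 321)  from 3·(2027,94) + (841,39)
step 8: (8949, 415)  from 1·(6922,321) + (2027,94)
step 9: (15871, 736)  from 1·(8949,415) + (6922,321)
fundamental: x₁=15871, y₁=736  (since 251888641 − 465·541696 = 1)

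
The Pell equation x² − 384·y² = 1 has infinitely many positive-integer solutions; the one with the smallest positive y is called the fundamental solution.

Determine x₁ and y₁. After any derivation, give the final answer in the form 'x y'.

d=384: √d = [19; 1,1,2,9,2,1,1,38] (ℓ=8, even), read p_7/q_7
step 0: (19, 1)  from 19·(1,0) + (0,1)
…
step 2: (39, 2)  from 1·(20,1) + (19,1)
…
step 6: (2861, 146)  from 1·(1940,99) + (921,47)
step 7: (4801, 245)  from 1·(2861,146) + (1940,99)
→ (4801, 245).  Check: 4801²=23049601, 384·245²=23049600, difference 1.

4801 245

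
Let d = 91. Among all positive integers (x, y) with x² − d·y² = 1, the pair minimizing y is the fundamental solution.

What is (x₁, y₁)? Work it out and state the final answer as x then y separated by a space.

1574 165

[9; 1,1,5,1,5,1,1,18] for √91; ℓ=8 ⇒ convergent index 7
k=0  a_k=9  p_k/q_k = 9/1
…
k=6  a_k=1  p_k/q_k = 849/89
k=7  a_k=1  p_k/q_k = 1574/165
→ (1574, 165).  Check: 1574²=2477476, 91·165²=2477475, difference 1.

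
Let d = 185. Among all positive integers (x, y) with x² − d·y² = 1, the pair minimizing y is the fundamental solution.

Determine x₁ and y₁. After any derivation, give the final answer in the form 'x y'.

9249 680

d=185: √d = [13; 1,1,1,1,26] (ℓ=5, odd), read p_9/q_9
a_0=13:  p_0=13·1+0=13,  q_0=13·0+1=1
a_1=1:  p_1=1·13+1=14,  q_1=1·1+0=1
a_2=1:  p_2=1·14+13=27,  q_2=1·1+1=2
…
a_4=1:  p_4=1·41+27=68,  q_4=1·3+2=5
a_5=26:  p_5=26·68+41=1809,  q_5=26·5+3=133
a_6=1:  p_6=1·1809+68=1877,  q_6=1·133+5=138
a_7=1:  p_7=1·1877+1809=3686,  q_7=1·138+133=271
a_8=1:  p_8=1·3686+1877=5563,  q_8=1·271+138=409
a_9=1:  p_9=1·5563+3686=9249,  q_9=1·409+271=680
→ (9249, 680).  Check: 9249²=85544001, 185·680²=85544000, difference 1.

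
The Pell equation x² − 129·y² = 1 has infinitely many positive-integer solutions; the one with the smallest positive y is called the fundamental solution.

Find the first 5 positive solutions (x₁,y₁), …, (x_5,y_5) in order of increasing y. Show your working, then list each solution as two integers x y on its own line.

[11; 2,1,3,1,6,1,3,1,2,22] for √129; ℓ=10 ⇒ convergent index 9
a_0=11:  p_0=11·1+0=11,  q_0=11·0+1=1
a_1=2:  p_1=2·11+1=23,  q_1=2·1+0=2
…
a_4=1:  p_4=1·125+34=159,  q_4=1·11+3=14
…
a_7=3:  p_7=3·1238+1079=4793,  q_7=3·109+95=422
a_8=1:  p_8=1·4793+1238=6031,  q_8=1·422+109=531
a_9=2:  p_9=2·6031+4793=16855,  q_9=2·531+422=1484
→ (16855, 1484).  Check: 16855²=284091025, 129·1484²=284091024, difference 1.
k=2:  x_2 = 16855·16855+129·1484·1484 = 568182049,  y_2 = 16855·1484+1484·16855 = 50025640
k=3:  x_3 = 16855·568182049+129·1484·50025640 = 19153416854935,  y_3 = 16855·50025640+1484·568182049 = 1686364322916
k=4:  x_4 = 16855·19153416854935+129·1484·1686364322916 = 645661681611676801,  y_4 = 16855·1686364322916+1484·19153416854935 = 56847341275472720
k=5:  x_5 = 16855·645661681611676801+129·1484·56847341275472720 = 21765255267976208106775,  y_5 = 16855·56847341275472720+1484·645661681611676801 = 1916323872709821068284

16855 1484
568182049 50025640
19153416854935 1686364322916
645661681611676801 56847341275472720
21765255267976208106775 1916323872709821068284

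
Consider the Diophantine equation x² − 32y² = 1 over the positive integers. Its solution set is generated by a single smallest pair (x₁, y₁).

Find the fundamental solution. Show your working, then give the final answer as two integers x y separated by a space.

17 3

√32 → a₀=5, period (1,1,1,10); ℓ=4 even so k=3
k=0  a_k=5  p_k/q_k = 5/1
…
k=2  a_k=1  p_k/q_k = 11/2
k=3  a_k=1  p_k/q_k = 17/3
(x₁, y₁) = (17, 3);  17² − 32·3² = 1 ✓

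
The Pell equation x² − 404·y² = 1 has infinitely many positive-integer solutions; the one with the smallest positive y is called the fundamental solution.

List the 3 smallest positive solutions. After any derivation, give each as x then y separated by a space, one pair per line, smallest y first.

201 10
80801 4020
32481801 1616030

√404 → a₀=20, period (10,40); ℓ=2 even so k=1
i=0: a=20 ⇒ p=20, q=1
i=1: a=10 ⇒ p=201, q=10
(x₁, y₁) = (201, 10);  201² − 404·10² = 1 ✓
(201+10√404)^2 = 80801 + 4020√404
(201+10√404)^3 = 32481801 + 1616030√404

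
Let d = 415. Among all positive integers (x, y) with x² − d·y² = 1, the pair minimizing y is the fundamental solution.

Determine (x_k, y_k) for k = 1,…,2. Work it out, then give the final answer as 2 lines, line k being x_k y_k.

18412804 903849
678062702284831 33284788965192

d=415: √d = [20; 2,1,2,4,6,…,1,2,40] (ℓ=16, even), read p_15/q_15
a_0=20:  p_0=20·1+0=20,  q_0=20·0+1=1
a_1=2:  p_1=2·20+1=41,  q_1=2·1+0=2
a_2=1:  p_2=1·41+20=61,  q_2=1·2+1=3
a_3=2:  p_3=2·61+41=163,  q_3=2·3+2=8
a_4=4:  p_4=4·163+61=713,  q_4=4·8+3=35
a_5=6:  p_5=6·713+163=4441,  q_5=6·35+8=218
a_6=1:  p_6=1·4441+713=5154,  q_6=1·218+35=253
a_7=1:  p_7=1·5154+4441=9595,  q_7=1·253+218=471
a_8=3:  p_8=3·9595+5154=33939,  q_8=3·471+253=1666
a_9=1:  p_9=1·33939+9595=43534,  q_9=1·1666+471=2137
a_10=1:  p_10=1·43534+33939=77473,  q_10=1·2137+1666=3803
a_11=6:  p_11=6·77473+43534=508372,  q_11=6·3803+2137=24955
a_12=4:  p_12=4·508372+77473=2110961,  q_12=4·24955+3803=103623
a_13=2:  p_13=2·2110961+508372=4730294,  q_13=2·103623+24955=232201
a_14=1:  p_14=1·4730294+2110961=6841255,  q_14=1·232201+103623=335824
a_15=2:  p_15=2·6841255+4730294=18412804,  q_15=2·335824+232201=903849
(x₁, y₁) = (18412804, 903849);  18412804² − 415·903849² = 1 ✓
n=2: (18412804,903849)∘(18412804,903849) = (18412804·18412804+415·903849·903849, 18412804·903849+903849·18412804) = (678062702284831,33284788965192)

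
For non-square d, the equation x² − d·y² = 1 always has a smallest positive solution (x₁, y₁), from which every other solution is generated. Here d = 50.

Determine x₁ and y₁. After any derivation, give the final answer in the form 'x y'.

99 14

√50 = [7; 14, …], period ℓ=1 (odd) → k=1
step 0: (7, 1)  from 7·(1,0) + (0,1)
step 1: (99, 14)  from 14·(7,1) + (1,0)
fundamental: x₁=99, y₁=14  (since 9801 − 50·196 = 1)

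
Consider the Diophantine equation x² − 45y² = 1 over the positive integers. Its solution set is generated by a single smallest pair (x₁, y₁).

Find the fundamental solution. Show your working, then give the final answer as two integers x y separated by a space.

161 24

d=45: √d = [6; 1,2,2,2,1,12] (ℓ=6, even), read p_5/q_5
a_0=6:  p_0=6·1+0=6,  q_0=6·0+1=1
…
a_4=2:  p_4=2·47+20=114,  q_4=2·7+3=17
a_5=1:  p_5=1·114+47=161,  q_5=1·17+7=24
→ (161, 24).  Check: 161²=25921, 45·24²=25920, difference 1.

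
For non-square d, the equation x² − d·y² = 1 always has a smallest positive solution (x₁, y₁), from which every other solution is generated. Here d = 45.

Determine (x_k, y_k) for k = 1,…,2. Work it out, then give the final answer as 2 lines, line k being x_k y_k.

√45 → a₀=6, period (1,2,2,2,1,12); ℓ=6 even so k=5
step 0: (6, 1)  from 6·(1,0) + (0,1)
step 1: (7, 1)  from 1·(6,1) + (1,0)
step 2: (20, 3)  from 2·(7,1) + (6,1)
step 3: (47, 7)  from 2·(20,3) + (7,1)
step 4: (114, 17)  from 2·(47,7) + (20,3)
step 5: (161, 24)  from 1·(114,17) + (47,7)
→ (161, 24).  Check: 161²=25921, 45·24²=25920, difference 1.
k=2:  x_2 = 161·161+45·24·24 = 51841,  y_2 = 161·24+24·161 = 7728

161 24
51841 7728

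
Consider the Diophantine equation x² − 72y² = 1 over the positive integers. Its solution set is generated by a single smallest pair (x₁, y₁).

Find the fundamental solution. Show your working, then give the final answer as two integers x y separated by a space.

17 2

[8; 2,16] for √72; ℓ=2 ⇒ convergent index 1
step 0: (8, 1)  from 8·(1,0) + (0,1)
step 1: (17, 2)  from 2·(8,1) + (1,0)
→ (17, 2).  Check: 17²=289, 72·2²=288, difference 1.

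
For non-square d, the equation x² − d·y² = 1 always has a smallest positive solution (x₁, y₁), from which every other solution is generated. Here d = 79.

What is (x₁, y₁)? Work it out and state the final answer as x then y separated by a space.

80 9

√79 → a₀=8, period (1,7,1,16); ℓ=4 even so k=3
i=0: a=8 ⇒ p=8, q=1
i=1: a=1 ⇒ p=9, q=1
i=2: a=7 ⇒ p=71, q=8
i=3: a=1 ⇒ p=80, q=9
(x₁, y₁) = (80, 9);  80² − 79·9² = 1 ✓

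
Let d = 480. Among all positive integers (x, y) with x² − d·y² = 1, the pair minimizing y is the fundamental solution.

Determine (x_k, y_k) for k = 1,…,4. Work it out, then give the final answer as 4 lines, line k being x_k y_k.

√480 = [21; 1,9,1,42, …], period ℓ=4 (even) → k=3
k=0  a_k=21  p_k/q_k = 21/1
…
k=2  a_k=9  p_k/q_k = 219/10
k=3  a_k=1  p_k/q_k = 241/11
fundamental: x₁=241, y₁=11  (since 58081 − 480·121 = 1)
(241+11√480)^2 = 116161 + 5302√480
(241+11√480)^3 = 55989361 + 2555553√480
(241+11√480)^4 = 26986755841 + 1231771244√480

241 11
116161 5302
55989361 2555553
26986755841 1231771244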